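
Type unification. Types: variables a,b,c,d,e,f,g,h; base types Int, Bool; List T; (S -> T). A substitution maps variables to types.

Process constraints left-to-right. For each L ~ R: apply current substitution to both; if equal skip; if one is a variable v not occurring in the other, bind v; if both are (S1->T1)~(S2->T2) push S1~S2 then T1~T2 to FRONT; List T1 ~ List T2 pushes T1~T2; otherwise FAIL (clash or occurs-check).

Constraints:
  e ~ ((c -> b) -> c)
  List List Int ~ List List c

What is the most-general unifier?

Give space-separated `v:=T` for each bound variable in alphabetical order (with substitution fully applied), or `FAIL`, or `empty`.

step 1: unify e ~ ((c -> b) -> c)  [subst: {-} | 1 pending]
  bind e := ((c -> b) -> c)
step 2: unify List List Int ~ List List c  [subst: {e:=((c -> b) -> c)} | 0 pending]
  -> decompose List: push List Int~List c
step 3: unify List Int ~ List c  [subst: {e:=((c -> b) -> c)} | 0 pending]
  -> decompose List: push Int~c
step 4: unify Int ~ c  [subst: {e:=((c -> b) -> c)} | 0 pending]
  bind c := Int

Answer: c:=Int e:=((Int -> b) -> Int)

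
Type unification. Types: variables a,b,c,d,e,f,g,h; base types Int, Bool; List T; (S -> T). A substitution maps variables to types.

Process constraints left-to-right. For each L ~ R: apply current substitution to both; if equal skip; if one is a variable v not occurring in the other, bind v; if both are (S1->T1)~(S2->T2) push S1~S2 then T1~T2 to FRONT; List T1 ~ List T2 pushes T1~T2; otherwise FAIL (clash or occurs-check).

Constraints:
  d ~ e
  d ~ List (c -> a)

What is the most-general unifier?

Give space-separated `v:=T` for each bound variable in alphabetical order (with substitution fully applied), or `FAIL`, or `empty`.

step 1: unify d ~ e  [subst: {-} | 1 pending]
  bind d := e
step 2: unify e ~ List (c -> a)  [subst: {d:=e} | 0 pending]
  bind e := List (c -> a)

Answer: d:=List (c -> a) e:=List (c -> a)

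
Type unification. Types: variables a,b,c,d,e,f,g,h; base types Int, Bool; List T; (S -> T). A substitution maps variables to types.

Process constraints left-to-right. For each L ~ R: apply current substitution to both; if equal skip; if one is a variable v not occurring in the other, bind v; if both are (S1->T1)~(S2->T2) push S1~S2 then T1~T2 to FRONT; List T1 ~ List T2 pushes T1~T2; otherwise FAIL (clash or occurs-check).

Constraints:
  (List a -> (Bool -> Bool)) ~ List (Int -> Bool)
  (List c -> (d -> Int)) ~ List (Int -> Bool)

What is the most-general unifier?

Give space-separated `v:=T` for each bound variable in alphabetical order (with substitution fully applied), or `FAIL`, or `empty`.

step 1: unify (List a -> (Bool -> Bool)) ~ List (Int -> Bool)  [subst: {-} | 1 pending]
  clash: (List a -> (Bool -> Bool)) vs List (Int -> Bool)

Answer: FAIL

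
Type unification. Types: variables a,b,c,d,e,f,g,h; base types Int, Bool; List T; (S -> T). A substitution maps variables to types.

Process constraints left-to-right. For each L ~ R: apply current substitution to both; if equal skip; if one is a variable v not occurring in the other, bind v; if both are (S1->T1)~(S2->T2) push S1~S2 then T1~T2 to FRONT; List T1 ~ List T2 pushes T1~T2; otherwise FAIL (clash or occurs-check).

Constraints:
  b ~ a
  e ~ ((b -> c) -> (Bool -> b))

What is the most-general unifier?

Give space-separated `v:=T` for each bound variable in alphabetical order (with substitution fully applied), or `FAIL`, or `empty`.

Answer: b:=a e:=((a -> c) -> (Bool -> a))

Derivation:
step 1: unify b ~ a  [subst: {-} | 1 pending]
  bind b := a
step 2: unify e ~ ((a -> c) -> (Bool -> a))  [subst: {b:=a} | 0 pending]
  bind e := ((a -> c) -> (Bool -> a))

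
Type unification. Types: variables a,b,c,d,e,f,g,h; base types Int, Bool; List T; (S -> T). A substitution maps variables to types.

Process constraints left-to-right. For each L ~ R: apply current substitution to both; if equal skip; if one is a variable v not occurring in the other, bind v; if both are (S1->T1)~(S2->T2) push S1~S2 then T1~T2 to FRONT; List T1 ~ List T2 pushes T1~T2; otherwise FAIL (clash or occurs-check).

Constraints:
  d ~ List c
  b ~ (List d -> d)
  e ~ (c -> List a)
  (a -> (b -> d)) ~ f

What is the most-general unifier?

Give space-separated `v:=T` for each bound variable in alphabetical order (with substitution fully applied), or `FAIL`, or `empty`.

Answer: b:=(List List c -> List c) d:=List c e:=(c -> List a) f:=(a -> ((List List c -> List c) -> List c))

Derivation:
step 1: unify d ~ List c  [subst: {-} | 3 pending]
  bind d := List c
step 2: unify b ~ (List List c -> List c)  [subst: {d:=List c} | 2 pending]
  bind b := (List List c -> List c)
step 3: unify e ~ (c -> List a)  [subst: {d:=List c, b:=(List List c -> List c)} | 1 pending]
  bind e := (c -> List a)
step 4: unify (a -> ((List List c -> List c) -> List c)) ~ f  [subst: {d:=List c, b:=(List List c -> List c), e:=(c -> List a)} | 0 pending]
  bind f := (a -> ((List List c -> List c) -> List c))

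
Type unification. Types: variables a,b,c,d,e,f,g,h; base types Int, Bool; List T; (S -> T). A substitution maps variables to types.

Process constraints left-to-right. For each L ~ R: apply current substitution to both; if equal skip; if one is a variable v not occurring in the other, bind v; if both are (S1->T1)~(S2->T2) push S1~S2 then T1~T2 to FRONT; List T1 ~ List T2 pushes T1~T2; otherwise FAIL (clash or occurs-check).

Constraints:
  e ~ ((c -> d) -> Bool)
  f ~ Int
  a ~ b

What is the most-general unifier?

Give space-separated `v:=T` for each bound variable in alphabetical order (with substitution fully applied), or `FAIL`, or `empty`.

Answer: a:=b e:=((c -> d) -> Bool) f:=Int

Derivation:
step 1: unify e ~ ((c -> d) -> Bool)  [subst: {-} | 2 pending]
  bind e := ((c -> d) -> Bool)
step 2: unify f ~ Int  [subst: {e:=((c -> d) -> Bool)} | 1 pending]
  bind f := Int
step 3: unify a ~ b  [subst: {e:=((c -> d) -> Bool), f:=Int} | 0 pending]
  bind a := b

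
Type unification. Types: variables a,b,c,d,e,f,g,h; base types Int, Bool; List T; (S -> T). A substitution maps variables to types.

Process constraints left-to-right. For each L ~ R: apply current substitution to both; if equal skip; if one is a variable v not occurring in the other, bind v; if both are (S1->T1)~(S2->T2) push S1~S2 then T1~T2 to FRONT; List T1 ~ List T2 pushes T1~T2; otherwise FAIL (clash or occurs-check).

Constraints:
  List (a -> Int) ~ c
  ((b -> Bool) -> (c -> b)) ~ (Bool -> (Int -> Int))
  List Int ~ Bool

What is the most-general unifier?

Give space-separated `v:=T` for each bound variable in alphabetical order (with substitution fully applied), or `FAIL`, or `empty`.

Answer: FAIL

Derivation:
step 1: unify List (a -> Int) ~ c  [subst: {-} | 2 pending]
  bind c := List (a -> Int)
step 2: unify ((b -> Bool) -> (List (a -> Int) -> b)) ~ (Bool -> (Int -> Int))  [subst: {c:=List (a -> Int)} | 1 pending]
  -> decompose arrow: push (b -> Bool)~Bool, (List (a -> Int) -> b)~(Int -> Int)
step 3: unify (b -> Bool) ~ Bool  [subst: {c:=List (a -> Int)} | 2 pending]
  clash: (b -> Bool) vs Bool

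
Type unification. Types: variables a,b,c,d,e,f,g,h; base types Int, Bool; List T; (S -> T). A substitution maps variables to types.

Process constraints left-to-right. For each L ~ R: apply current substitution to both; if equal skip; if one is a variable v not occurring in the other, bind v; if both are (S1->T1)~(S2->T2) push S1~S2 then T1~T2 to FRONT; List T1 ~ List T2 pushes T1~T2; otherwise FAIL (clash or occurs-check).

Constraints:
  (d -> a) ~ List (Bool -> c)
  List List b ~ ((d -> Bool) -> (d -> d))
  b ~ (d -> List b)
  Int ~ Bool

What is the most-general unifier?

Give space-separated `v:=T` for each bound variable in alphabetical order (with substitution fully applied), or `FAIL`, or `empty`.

Answer: FAIL

Derivation:
step 1: unify (d -> a) ~ List (Bool -> c)  [subst: {-} | 3 pending]
  clash: (d -> a) vs List (Bool -> c)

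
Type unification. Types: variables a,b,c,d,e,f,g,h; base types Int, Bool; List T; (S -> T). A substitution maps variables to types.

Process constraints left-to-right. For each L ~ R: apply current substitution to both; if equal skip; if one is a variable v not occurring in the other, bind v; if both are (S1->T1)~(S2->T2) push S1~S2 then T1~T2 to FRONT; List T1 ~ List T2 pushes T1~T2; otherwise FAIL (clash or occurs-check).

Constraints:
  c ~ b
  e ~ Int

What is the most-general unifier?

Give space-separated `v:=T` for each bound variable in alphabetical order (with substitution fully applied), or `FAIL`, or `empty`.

step 1: unify c ~ b  [subst: {-} | 1 pending]
  bind c := b
step 2: unify e ~ Int  [subst: {c:=b} | 0 pending]
  bind e := Int

Answer: c:=b e:=Int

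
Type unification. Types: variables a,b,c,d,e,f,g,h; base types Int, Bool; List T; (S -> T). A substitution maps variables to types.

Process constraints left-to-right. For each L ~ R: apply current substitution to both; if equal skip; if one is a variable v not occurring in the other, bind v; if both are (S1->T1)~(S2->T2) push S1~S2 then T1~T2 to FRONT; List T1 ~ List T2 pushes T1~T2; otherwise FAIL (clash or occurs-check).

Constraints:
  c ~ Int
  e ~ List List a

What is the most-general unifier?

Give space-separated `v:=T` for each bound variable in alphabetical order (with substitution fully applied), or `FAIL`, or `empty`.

step 1: unify c ~ Int  [subst: {-} | 1 pending]
  bind c := Int
step 2: unify e ~ List List a  [subst: {c:=Int} | 0 pending]
  bind e := List List a

Answer: c:=Int e:=List List a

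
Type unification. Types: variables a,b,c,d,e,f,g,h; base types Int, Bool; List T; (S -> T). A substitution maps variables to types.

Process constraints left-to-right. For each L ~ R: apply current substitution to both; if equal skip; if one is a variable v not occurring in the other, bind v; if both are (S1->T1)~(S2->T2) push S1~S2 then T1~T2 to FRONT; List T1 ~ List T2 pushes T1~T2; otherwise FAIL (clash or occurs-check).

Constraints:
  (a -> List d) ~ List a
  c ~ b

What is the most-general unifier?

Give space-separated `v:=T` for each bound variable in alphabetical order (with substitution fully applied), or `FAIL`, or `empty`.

Answer: FAIL

Derivation:
step 1: unify (a -> List d) ~ List a  [subst: {-} | 1 pending]
  clash: (a -> List d) vs List a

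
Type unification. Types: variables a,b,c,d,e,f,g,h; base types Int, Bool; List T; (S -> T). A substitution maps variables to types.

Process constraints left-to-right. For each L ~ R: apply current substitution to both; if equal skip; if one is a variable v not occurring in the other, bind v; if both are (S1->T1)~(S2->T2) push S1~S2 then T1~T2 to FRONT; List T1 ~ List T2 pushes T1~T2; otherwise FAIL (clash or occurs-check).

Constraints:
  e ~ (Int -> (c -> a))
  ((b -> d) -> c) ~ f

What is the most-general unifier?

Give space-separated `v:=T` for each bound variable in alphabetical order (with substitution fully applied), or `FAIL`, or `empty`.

Answer: e:=(Int -> (c -> a)) f:=((b -> d) -> c)

Derivation:
step 1: unify e ~ (Int -> (c -> a))  [subst: {-} | 1 pending]
  bind e := (Int -> (c -> a))
step 2: unify ((b -> d) -> c) ~ f  [subst: {e:=(Int -> (c -> a))} | 0 pending]
  bind f := ((b -> d) -> c)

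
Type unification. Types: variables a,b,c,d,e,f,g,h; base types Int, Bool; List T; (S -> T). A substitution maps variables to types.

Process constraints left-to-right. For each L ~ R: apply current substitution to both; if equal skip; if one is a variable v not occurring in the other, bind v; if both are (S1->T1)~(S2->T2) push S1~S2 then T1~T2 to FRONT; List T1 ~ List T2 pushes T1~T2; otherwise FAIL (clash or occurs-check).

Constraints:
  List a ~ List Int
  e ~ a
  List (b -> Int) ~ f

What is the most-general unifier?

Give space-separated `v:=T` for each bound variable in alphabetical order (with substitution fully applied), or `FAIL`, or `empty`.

Answer: a:=Int e:=Int f:=List (b -> Int)

Derivation:
step 1: unify List a ~ List Int  [subst: {-} | 2 pending]
  -> decompose List: push a~Int
step 2: unify a ~ Int  [subst: {-} | 2 pending]
  bind a := Int
step 3: unify e ~ Int  [subst: {a:=Int} | 1 pending]
  bind e := Int
step 4: unify List (b -> Int) ~ f  [subst: {a:=Int, e:=Int} | 0 pending]
  bind f := List (b -> Int)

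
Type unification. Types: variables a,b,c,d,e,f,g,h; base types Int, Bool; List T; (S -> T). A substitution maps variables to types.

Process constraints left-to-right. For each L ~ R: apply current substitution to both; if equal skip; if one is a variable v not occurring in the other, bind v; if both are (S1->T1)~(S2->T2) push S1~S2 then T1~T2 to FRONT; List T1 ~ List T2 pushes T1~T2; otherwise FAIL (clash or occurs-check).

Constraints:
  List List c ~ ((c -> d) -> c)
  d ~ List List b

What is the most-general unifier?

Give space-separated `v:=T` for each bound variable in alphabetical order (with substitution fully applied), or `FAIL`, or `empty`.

step 1: unify List List c ~ ((c -> d) -> c)  [subst: {-} | 1 pending]
  clash: List List c vs ((c -> d) -> c)

Answer: FAIL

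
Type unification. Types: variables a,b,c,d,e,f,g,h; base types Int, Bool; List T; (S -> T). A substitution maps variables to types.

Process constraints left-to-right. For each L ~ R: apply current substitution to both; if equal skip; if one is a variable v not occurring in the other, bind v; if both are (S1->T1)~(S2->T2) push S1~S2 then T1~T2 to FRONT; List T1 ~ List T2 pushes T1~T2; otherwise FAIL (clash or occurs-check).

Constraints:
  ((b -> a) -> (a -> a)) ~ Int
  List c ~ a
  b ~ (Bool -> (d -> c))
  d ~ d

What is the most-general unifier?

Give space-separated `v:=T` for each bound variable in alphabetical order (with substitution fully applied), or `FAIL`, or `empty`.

Answer: FAIL

Derivation:
step 1: unify ((b -> a) -> (a -> a)) ~ Int  [subst: {-} | 3 pending]
  clash: ((b -> a) -> (a -> a)) vs Int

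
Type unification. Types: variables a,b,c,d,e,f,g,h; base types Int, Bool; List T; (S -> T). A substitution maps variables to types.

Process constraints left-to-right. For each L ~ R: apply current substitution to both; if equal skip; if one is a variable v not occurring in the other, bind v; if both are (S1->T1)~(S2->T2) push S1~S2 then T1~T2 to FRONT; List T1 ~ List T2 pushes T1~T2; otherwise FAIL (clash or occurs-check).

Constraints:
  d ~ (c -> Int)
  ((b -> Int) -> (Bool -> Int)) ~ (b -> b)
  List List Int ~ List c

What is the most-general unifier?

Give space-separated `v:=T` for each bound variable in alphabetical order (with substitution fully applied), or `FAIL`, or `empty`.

step 1: unify d ~ (c -> Int)  [subst: {-} | 2 pending]
  bind d := (c -> Int)
step 2: unify ((b -> Int) -> (Bool -> Int)) ~ (b -> b)  [subst: {d:=(c -> Int)} | 1 pending]
  -> decompose arrow: push (b -> Int)~b, (Bool -> Int)~b
step 3: unify (b -> Int) ~ b  [subst: {d:=(c -> Int)} | 2 pending]
  occurs-check fail

Answer: FAIL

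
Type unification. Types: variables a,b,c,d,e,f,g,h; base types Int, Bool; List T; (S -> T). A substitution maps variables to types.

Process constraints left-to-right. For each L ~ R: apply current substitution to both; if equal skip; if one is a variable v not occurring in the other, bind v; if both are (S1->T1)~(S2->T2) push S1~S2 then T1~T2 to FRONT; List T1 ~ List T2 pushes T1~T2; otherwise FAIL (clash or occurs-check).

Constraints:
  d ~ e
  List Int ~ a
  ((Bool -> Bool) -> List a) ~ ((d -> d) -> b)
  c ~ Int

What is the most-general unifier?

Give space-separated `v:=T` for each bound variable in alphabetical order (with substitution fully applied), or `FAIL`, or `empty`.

step 1: unify d ~ e  [subst: {-} | 3 pending]
  bind d := e
step 2: unify List Int ~ a  [subst: {d:=e} | 2 pending]
  bind a := List Int
step 3: unify ((Bool -> Bool) -> List List Int) ~ ((e -> e) -> b)  [subst: {d:=e, a:=List Int} | 1 pending]
  -> decompose arrow: push (Bool -> Bool)~(e -> e), List List Int~b
step 4: unify (Bool -> Bool) ~ (e -> e)  [subst: {d:=e, a:=List Int} | 2 pending]
  -> decompose arrow: push Bool~e, Bool~e
step 5: unify Bool ~ e  [subst: {d:=e, a:=List Int} | 3 pending]
  bind e := Bool
step 6: unify Bool ~ Bool  [subst: {d:=e, a:=List Int, e:=Bool} | 2 pending]
  -> identical, skip
step 7: unify List List Int ~ b  [subst: {d:=e, a:=List Int, e:=Bool} | 1 pending]
  bind b := List List Int
step 8: unify c ~ Int  [subst: {d:=e, a:=List Int, e:=Bool, b:=List List Int} | 0 pending]
  bind c := Int

Answer: a:=List Int b:=List List Int c:=Int d:=Bool e:=Bool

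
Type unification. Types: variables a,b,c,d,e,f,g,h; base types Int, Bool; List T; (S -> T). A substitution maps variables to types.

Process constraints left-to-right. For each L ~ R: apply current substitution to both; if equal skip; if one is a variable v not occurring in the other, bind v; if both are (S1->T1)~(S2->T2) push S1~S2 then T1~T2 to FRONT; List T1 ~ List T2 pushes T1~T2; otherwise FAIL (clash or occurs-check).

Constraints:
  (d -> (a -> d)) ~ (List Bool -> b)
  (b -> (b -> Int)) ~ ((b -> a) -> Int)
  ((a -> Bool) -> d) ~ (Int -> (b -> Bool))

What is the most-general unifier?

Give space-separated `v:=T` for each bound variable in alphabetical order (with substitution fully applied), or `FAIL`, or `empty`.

Answer: FAIL

Derivation:
step 1: unify (d -> (a -> d)) ~ (List Bool -> b)  [subst: {-} | 2 pending]
  -> decompose arrow: push d~List Bool, (a -> d)~b
step 2: unify d ~ List Bool  [subst: {-} | 3 pending]
  bind d := List Bool
step 3: unify (a -> List Bool) ~ b  [subst: {d:=List Bool} | 2 pending]
  bind b := (a -> List Bool)
step 4: unify ((a -> List Bool) -> ((a -> List Bool) -> Int)) ~ (((a -> List Bool) -> a) -> Int)  [subst: {d:=List Bool, b:=(a -> List Bool)} | 1 pending]
  -> decompose arrow: push (a -> List Bool)~((a -> List Bool) -> a), ((a -> List Bool) -> Int)~Int
step 5: unify (a -> List Bool) ~ ((a -> List Bool) -> a)  [subst: {d:=List Bool, b:=(a -> List Bool)} | 2 pending]
  -> decompose arrow: push a~(a -> List Bool), List Bool~a
step 6: unify a ~ (a -> List Bool)  [subst: {d:=List Bool, b:=(a -> List Bool)} | 3 pending]
  occurs-check fail: a in (a -> List Bool)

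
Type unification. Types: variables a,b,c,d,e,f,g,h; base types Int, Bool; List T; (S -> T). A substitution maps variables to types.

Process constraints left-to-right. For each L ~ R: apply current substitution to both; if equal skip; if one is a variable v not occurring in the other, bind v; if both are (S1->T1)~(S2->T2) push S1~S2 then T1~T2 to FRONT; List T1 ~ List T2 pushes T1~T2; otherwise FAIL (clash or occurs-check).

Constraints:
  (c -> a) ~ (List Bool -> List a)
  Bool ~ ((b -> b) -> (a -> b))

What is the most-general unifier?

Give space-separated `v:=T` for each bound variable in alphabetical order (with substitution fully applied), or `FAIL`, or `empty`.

Answer: FAIL

Derivation:
step 1: unify (c -> a) ~ (List Bool -> List a)  [subst: {-} | 1 pending]
  -> decompose arrow: push c~List Bool, a~List a
step 2: unify c ~ List Bool  [subst: {-} | 2 pending]
  bind c := List Bool
step 3: unify a ~ List a  [subst: {c:=List Bool} | 1 pending]
  occurs-check fail: a in List a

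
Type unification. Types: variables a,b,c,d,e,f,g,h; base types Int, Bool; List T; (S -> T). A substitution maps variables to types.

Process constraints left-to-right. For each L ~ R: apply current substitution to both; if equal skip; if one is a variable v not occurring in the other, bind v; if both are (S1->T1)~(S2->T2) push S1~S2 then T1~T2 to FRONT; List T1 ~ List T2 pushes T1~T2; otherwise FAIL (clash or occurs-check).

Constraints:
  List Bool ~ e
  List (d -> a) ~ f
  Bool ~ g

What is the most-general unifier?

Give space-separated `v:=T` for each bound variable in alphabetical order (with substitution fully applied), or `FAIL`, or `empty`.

step 1: unify List Bool ~ e  [subst: {-} | 2 pending]
  bind e := List Bool
step 2: unify List (d -> a) ~ f  [subst: {e:=List Bool} | 1 pending]
  bind f := List (d -> a)
step 3: unify Bool ~ g  [subst: {e:=List Bool, f:=List (d -> a)} | 0 pending]
  bind g := Bool

Answer: e:=List Bool f:=List (d -> a) g:=Bool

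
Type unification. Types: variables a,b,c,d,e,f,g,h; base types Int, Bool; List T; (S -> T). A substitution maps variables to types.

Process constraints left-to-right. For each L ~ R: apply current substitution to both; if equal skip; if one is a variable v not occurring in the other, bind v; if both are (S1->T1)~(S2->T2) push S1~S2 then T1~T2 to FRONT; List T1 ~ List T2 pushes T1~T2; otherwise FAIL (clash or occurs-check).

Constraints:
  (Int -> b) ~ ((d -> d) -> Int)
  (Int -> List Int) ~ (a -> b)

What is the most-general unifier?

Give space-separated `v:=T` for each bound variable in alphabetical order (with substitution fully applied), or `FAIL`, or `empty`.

Answer: FAIL

Derivation:
step 1: unify (Int -> b) ~ ((d -> d) -> Int)  [subst: {-} | 1 pending]
  -> decompose arrow: push Int~(d -> d), b~Int
step 2: unify Int ~ (d -> d)  [subst: {-} | 2 pending]
  clash: Int vs (d -> d)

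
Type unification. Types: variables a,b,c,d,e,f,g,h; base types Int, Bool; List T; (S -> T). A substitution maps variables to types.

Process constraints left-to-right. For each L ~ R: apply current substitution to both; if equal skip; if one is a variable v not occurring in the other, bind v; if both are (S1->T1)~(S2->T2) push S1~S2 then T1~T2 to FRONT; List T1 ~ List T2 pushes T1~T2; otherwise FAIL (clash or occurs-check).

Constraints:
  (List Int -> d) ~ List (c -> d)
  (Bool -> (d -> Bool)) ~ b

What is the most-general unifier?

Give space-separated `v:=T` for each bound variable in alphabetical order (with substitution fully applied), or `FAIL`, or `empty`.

Answer: FAIL

Derivation:
step 1: unify (List Int -> d) ~ List (c -> d)  [subst: {-} | 1 pending]
  clash: (List Int -> d) vs List (c -> d)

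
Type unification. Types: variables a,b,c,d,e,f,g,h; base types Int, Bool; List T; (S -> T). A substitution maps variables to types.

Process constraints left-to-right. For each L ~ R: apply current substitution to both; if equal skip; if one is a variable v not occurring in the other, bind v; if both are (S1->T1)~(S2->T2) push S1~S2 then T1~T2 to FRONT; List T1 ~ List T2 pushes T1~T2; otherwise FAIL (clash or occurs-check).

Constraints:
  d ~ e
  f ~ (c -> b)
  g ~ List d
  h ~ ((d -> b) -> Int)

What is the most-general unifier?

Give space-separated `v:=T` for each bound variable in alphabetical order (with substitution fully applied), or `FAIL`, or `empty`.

Answer: d:=e f:=(c -> b) g:=List e h:=((e -> b) -> Int)

Derivation:
step 1: unify d ~ e  [subst: {-} | 3 pending]
  bind d := e
step 2: unify f ~ (c -> b)  [subst: {d:=e} | 2 pending]
  bind f := (c -> b)
step 3: unify g ~ List e  [subst: {d:=e, f:=(c -> b)} | 1 pending]
  bind g := List e
step 4: unify h ~ ((e -> b) -> Int)  [subst: {d:=e, f:=(c -> b), g:=List e} | 0 pending]
  bind h := ((e -> b) -> Int)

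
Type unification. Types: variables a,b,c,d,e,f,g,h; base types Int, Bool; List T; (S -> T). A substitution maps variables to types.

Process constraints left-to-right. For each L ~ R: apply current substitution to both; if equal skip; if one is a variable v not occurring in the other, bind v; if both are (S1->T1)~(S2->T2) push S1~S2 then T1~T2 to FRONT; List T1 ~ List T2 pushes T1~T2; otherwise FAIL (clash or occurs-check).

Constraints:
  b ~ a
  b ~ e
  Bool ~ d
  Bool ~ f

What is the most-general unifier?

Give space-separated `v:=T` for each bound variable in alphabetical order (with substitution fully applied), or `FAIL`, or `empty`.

Answer: a:=e b:=e d:=Bool f:=Bool

Derivation:
step 1: unify b ~ a  [subst: {-} | 3 pending]
  bind b := a
step 2: unify a ~ e  [subst: {b:=a} | 2 pending]
  bind a := e
step 3: unify Bool ~ d  [subst: {b:=a, a:=e} | 1 pending]
  bind d := Bool
step 4: unify Bool ~ f  [subst: {b:=a, a:=e, d:=Bool} | 0 pending]
  bind f := Bool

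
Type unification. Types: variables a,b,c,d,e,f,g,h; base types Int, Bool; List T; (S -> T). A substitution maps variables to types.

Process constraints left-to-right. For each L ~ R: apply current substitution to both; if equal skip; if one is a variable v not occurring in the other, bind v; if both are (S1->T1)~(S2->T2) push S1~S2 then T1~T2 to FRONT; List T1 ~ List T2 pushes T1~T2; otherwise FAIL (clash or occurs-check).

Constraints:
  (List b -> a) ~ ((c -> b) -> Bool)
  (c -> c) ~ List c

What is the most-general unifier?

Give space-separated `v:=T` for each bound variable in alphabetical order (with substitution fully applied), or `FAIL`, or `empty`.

Answer: FAIL

Derivation:
step 1: unify (List b -> a) ~ ((c -> b) -> Bool)  [subst: {-} | 1 pending]
  -> decompose arrow: push List b~(c -> b), a~Bool
step 2: unify List b ~ (c -> b)  [subst: {-} | 2 pending]
  clash: List b vs (c -> b)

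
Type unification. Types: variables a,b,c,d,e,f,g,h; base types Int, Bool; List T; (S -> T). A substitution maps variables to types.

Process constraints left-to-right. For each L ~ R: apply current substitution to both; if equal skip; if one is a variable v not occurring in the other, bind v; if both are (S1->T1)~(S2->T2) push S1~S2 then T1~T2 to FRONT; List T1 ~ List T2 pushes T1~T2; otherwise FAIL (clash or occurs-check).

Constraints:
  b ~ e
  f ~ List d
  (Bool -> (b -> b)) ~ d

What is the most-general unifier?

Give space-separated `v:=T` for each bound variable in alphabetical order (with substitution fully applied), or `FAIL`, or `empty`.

step 1: unify b ~ e  [subst: {-} | 2 pending]
  bind b := e
step 2: unify f ~ List d  [subst: {b:=e} | 1 pending]
  bind f := List d
step 3: unify (Bool -> (e -> e)) ~ d  [subst: {b:=e, f:=List d} | 0 pending]
  bind d := (Bool -> (e -> e))

Answer: b:=e d:=(Bool -> (e -> e)) f:=List (Bool -> (e -> e))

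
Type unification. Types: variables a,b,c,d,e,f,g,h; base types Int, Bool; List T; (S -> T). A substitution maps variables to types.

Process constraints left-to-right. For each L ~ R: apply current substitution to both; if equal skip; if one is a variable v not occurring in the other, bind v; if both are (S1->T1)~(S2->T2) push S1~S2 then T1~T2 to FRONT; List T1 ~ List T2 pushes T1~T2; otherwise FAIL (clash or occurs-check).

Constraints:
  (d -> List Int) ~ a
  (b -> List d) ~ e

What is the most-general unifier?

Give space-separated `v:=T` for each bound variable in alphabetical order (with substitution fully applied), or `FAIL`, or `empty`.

step 1: unify (d -> List Int) ~ a  [subst: {-} | 1 pending]
  bind a := (d -> List Int)
step 2: unify (b -> List d) ~ e  [subst: {a:=(d -> List Int)} | 0 pending]
  bind e := (b -> List d)

Answer: a:=(d -> List Int) e:=(b -> List d)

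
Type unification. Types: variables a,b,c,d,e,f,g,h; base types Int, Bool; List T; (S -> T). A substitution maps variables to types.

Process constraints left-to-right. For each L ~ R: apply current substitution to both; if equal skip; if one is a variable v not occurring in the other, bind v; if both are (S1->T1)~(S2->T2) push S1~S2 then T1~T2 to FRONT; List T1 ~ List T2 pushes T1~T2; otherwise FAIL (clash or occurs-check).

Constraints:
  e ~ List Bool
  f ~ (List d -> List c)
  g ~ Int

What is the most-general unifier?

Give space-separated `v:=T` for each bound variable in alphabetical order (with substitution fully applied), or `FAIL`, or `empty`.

step 1: unify e ~ List Bool  [subst: {-} | 2 pending]
  bind e := List Bool
step 2: unify f ~ (List d -> List c)  [subst: {e:=List Bool} | 1 pending]
  bind f := (List d -> List c)
step 3: unify g ~ Int  [subst: {e:=List Bool, f:=(List d -> List c)} | 0 pending]
  bind g := Int

Answer: e:=List Bool f:=(List d -> List c) g:=Int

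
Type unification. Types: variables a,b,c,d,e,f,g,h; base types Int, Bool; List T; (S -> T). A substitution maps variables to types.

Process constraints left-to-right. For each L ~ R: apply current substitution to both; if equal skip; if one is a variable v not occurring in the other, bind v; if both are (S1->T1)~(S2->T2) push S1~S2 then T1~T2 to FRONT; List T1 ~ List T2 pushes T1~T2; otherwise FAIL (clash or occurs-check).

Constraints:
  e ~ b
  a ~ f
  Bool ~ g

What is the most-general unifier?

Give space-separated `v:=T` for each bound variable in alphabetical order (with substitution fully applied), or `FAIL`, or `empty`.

step 1: unify e ~ b  [subst: {-} | 2 pending]
  bind e := b
step 2: unify a ~ f  [subst: {e:=b} | 1 pending]
  bind a := f
step 3: unify Bool ~ g  [subst: {e:=b, a:=f} | 0 pending]
  bind g := Bool

Answer: a:=f e:=b g:=Bool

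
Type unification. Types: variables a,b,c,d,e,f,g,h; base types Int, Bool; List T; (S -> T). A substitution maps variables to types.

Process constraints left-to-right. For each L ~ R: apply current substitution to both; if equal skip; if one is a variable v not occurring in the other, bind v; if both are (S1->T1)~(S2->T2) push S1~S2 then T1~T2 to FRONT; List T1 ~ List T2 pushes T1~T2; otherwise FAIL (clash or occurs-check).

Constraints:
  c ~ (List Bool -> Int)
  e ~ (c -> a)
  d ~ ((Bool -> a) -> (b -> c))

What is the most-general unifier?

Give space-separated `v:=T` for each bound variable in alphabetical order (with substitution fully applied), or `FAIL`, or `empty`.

Answer: c:=(List Bool -> Int) d:=((Bool -> a) -> (b -> (List Bool -> Int))) e:=((List Bool -> Int) -> a)

Derivation:
step 1: unify c ~ (List Bool -> Int)  [subst: {-} | 2 pending]
  bind c := (List Bool -> Int)
step 2: unify e ~ ((List Bool -> Int) -> a)  [subst: {c:=(List Bool -> Int)} | 1 pending]
  bind e := ((List Bool -> Int) -> a)
step 3: unify d ~ ((Bool -> a) -> (b -> (List Bool -> Int)))  [subst: {c:=(List Bool -> Int), e:=((List Bool -> Int) -> a)} | 0 pending]
  bind d := ((Bool -> a) -> (b -> (List Bool -> Int)))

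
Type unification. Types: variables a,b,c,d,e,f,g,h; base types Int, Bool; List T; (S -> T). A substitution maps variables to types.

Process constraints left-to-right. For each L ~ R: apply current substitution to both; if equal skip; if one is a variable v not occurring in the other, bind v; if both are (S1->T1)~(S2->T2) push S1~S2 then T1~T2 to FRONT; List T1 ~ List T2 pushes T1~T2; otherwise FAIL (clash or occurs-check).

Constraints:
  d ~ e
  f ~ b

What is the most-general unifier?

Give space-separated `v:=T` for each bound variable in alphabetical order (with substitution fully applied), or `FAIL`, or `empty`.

step 1: unify d ~ e  [subst: {-} | 1 pending]
  bind d := e
step 2: unify f ~ b  [subst: {d:=e} | 0 pending]
  bind f := b

Answer: d:=e f:=b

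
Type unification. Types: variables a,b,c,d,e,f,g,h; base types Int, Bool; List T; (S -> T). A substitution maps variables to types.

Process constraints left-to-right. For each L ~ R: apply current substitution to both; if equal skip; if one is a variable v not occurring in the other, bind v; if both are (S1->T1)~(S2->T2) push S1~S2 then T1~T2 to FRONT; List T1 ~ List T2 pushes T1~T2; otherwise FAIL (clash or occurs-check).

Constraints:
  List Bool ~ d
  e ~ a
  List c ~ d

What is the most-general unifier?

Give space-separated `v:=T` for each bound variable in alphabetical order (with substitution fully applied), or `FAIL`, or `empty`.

step 1: unify List Bool ~ d  [subst: {-} | 2 pending]
  bind d := List Bool
step 2: unify e ~ a  [subst: {d:=List Bool} | 1 pending]
  bind e := a
step 3: unify List c ~ List Bool  [subst: {d:=List Bool, e:=a} | 0 pending]
  -> decompose List: push c~Bool
step 4: unify c ~ Bool  [subst: {d:=List Bool, e:=a} | 0 pending]
  bind c := Bool

Answer: c:=Bool d:=List Bool e:=a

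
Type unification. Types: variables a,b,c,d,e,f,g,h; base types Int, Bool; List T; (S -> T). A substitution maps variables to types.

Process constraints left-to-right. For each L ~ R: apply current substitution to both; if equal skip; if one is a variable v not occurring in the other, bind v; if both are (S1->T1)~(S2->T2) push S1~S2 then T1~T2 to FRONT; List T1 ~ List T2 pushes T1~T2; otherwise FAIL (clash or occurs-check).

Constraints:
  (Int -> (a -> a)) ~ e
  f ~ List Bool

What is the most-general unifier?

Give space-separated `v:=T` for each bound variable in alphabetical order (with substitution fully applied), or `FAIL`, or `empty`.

Answer: e:=(Int -> (a -> a)) f:=List Bool

Derivation:
step 1: unify (Int -> (a -> a)) ~ e  [subst: {-} | 1 pending]
  bind e := (Int -> (a -> a))
step 2: unify f ~ List Bool  [subst: {e:=(Int -> (a -> a))} | 0 pending]
  bind f := List Bool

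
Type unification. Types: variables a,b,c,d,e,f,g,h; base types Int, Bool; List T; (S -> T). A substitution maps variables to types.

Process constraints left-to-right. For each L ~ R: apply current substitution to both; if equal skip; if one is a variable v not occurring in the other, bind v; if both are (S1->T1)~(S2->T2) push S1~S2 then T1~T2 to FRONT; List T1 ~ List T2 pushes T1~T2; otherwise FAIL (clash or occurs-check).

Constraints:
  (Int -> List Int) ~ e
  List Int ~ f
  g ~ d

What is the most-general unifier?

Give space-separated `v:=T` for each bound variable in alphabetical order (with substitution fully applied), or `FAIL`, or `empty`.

step 1: unify (Int -> List Int) ~ e  [subst: {-} | 2 pending]
  bind e := (Int -> List Int)
step 2: unify List Int ~ f  [subst: {e:=(Int -> List Int)} | 1 pending]
  bind f := List Int
step 3: unify g ~ d  [subst: {e:=(Int -> List Int), f:=List Int} | 0 pending]
  bind g := d

Answer: e:=(Int -> List Int) f:=List Int g:=d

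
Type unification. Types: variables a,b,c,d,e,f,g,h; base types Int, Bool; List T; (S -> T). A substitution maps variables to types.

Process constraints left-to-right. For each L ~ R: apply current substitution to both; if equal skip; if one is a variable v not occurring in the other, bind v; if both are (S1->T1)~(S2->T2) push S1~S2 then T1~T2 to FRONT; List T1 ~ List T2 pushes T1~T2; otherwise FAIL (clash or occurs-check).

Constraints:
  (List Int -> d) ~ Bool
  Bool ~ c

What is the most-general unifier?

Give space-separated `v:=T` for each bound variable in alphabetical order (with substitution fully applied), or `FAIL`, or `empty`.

step 1: unify (List Int -> d) ~ Bool  [subst: {-} | 1 pending]
  clash: (List Int -> d) vs Bool

Answer: FAIL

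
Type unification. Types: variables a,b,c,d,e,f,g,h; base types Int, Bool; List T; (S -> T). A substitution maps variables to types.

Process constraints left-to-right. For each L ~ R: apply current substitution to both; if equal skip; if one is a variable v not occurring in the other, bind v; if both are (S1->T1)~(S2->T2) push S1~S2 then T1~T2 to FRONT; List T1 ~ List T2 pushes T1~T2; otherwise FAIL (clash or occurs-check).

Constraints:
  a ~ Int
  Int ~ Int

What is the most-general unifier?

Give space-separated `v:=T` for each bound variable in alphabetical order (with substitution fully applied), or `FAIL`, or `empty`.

Answer: a:=Int

Derivation:
step 1: unify a ~ Int  [subst: {-} | 1 pending]
  bind a := Int
step 2: unify Int ~ Int  [subst: {a:=Int} | 0 pending]
  -> identical, skip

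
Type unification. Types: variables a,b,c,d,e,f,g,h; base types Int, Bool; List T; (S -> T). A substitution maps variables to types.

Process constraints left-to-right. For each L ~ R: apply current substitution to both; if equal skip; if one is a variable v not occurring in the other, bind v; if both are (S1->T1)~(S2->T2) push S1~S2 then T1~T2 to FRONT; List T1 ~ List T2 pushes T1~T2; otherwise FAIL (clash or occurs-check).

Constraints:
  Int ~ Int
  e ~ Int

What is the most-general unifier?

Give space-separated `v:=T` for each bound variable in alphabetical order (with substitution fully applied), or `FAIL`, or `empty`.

step 1: unify Int ~ Int  [subst: {-} | 1 pending]
  -> identical, skip
step 2: unify e ~ Int  [subst: {-} | 0 pending]
  bind e := Int

Answer: e:=Int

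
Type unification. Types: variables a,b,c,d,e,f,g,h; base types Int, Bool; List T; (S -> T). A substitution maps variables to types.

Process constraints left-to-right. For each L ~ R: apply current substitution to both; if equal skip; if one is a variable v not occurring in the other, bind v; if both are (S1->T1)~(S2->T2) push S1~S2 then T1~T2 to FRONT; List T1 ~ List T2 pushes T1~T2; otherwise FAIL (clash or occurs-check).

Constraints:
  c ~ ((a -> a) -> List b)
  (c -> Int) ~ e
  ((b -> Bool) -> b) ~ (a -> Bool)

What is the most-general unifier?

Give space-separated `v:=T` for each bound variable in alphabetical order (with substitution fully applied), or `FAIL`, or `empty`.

Answer: a:=(Bool -> Bool) b:=Bool c:=(((Bool -> Bool) -> (Bool -> Bool)) -> List Bool) e:=((((Bool -> Bool) -> (Bool -> Bool)) -> List Bool) -> Int)

Derivation:
step 1: unify c ~ ((a -> a) -> List b)  [subst: {-} | 2 pending]
  bind c := ((a -> a) -> List b)
step 2: unify (((a -> a) -> List b) -> Int) ~ e  [subst: {c:=((a -> a) -> List b)} | 1 pending]
  bind e := (((a -> a) -> List b) -> Int)
step 3: unify ((b -> Bool) -> b) ~ (a -> Bool)  [subst: {c:=((a -> a) -> List b), e:=(((a -> a) -> List b) -> Int)} | 0 pending]
  -> decompose arrow: push (b -> Bool)~a, b~Bool
step 4: unify (b -> Bool) ~ a  [subst: {c:=((a -> a) -> List b), e:=(((a -> a) -> List b) -> Int)} | 1 pending]
  bind a := (b -> Bool)
step 5: unify b ~ Bool  [subst: {c:=((a -> a) -> List b), e:=(((a -> a) -> List b) -> Int), a:=(b -> Bool)} | 0 pending]
  bind b := Bool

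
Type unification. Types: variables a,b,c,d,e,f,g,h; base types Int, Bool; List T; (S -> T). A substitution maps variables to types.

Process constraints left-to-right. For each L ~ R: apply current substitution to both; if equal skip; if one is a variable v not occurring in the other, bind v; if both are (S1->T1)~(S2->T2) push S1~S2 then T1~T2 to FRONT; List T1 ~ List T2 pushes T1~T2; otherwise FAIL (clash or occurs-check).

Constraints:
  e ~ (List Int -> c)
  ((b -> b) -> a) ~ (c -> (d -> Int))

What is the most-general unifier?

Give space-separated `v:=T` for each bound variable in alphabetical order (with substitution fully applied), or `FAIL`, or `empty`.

Answer: a:=(d -> Int) c:=(b -> b) e:=(List Int -> (b -> b))

Derivation:
step 1: unify e ~ (List Int -> c)  [subst: {-} | 1 pending]
  bind e := (List Int -> c)
step 2: unify ((b -> b) -> a) ~ (c -> (d -> Int))  [subst: {e:=(List Int -> c)} | 0 pending]
  -> decompose arrow: push (b -> b)~c, a~(d -> Int)
step 3: unify (b -> b) ~ c  [subst: {e:=(List Int -> c)} | 1 pending]
  bind c := (b -> b)
step 4: unify a ~ (d -> Int)  [subst: {e:=(List Int -> c), c:=(b -> b)} | 0 pending]
  bind a := (d -> Int)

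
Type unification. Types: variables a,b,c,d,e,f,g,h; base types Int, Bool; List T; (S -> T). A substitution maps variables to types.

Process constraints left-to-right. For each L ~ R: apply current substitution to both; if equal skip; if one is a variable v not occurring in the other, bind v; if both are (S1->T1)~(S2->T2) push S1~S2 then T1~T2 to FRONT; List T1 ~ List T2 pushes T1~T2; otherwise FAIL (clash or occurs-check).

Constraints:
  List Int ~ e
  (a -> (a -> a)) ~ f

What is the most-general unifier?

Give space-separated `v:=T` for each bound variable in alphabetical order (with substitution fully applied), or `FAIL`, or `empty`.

Answer: e:=List Int f:=(a -> (a -> a))

Derivation:
step 1: unify List Int ~ e  [subst: {-} | 1 pending]
  bind e := List Int
step 2: unify (a -> (a -> a)) ~ f  [subst: {e:=List Int} | 0 pending]
  bind f := (a -> (a -> a))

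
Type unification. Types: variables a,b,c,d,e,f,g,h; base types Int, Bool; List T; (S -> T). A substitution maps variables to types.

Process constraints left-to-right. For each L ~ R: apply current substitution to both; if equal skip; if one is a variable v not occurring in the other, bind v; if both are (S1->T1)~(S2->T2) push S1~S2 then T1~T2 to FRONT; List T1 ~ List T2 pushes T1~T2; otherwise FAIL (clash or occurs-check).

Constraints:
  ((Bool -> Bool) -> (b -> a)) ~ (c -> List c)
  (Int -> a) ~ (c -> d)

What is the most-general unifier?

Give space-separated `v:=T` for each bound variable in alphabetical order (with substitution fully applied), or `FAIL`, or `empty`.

Answer: FAIL

Derivation:
step 1: unify ((Bool -> Bool) -> (b -> a)) ~ (c -> List c)  [subst: {-} | 1 pending]
  -> decompose arrow: push (Bool -> Bool)~c, (b -> a)~List c
step 2: unify (Bool -> Bool) ~ c  [subst: {-} | 2 pending]
  bind c := (Bool -> Bool)
step 3: unify (b -> a) ~ List (Bool -> Bool)  [subst: {c:=(Bool -> Bool)} | 1 pending]
  clash: (b -> a) vs List (Bool -> Bool)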